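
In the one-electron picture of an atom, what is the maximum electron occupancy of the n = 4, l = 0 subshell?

2

A subshell with l = 0 has 2l+1 = 1 orbital, each holding 2 electrons (spin ±1/2), so 1 × 2 = 2.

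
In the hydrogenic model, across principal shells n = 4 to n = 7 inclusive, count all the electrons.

Shell n has n² orbitals: 4²=16 + 5²=25 + 6²=36 + 7²=49 = 126 orbitals.
Two spin states per orbital: 2 × 126 = 252 electrons.

252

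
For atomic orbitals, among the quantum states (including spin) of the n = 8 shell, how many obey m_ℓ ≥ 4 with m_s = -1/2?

10

With n = 8 the allowed ℓ are 0, 1, …, 7.
Contributions: ℓ=4 → 1; ℓ=5 → 2; ℓ=6 → 3; ℓ=7 → 4.
Orbitals: 1 + 2 + 3 + 4 = 10. With m_s fixed to a single value there is one state per orbital, giving 10 states.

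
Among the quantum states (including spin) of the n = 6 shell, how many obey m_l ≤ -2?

20

The n = 6 shell has l = 0 through 5; check each.
Contributions: l=2 → 1; l=3 → 2; l=4 → 3; l=5 → 4.
Orbitals: 1 + 2 + 3 + 4 = 10. Each orbital carries two spin states, so 10 × 2 = 20 states.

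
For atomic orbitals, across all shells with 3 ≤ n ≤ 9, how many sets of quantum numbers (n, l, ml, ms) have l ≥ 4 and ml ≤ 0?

Per-shell orbital counts meeting the constraint:
n=5 → 5; n=6 → 11; n=7 → 18; n=8 → 26; n=9 → 35.
Orbitals: 5 + 11 + 18 + 26 + 35 = 95. Including both spin states (ms = ±1/2) gives 2 × 95 = 190 states.

190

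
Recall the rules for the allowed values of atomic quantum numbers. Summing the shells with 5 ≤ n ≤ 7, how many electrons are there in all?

Shell n has n² orbitals: 5²=25 + 6²=36 + 7²=49 = 110 orbitals.
Two spin states per orbital: 2 × 110 = 220 electrons.

220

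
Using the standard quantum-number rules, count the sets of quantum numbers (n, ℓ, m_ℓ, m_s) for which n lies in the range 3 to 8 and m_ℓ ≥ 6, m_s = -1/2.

4

Go shell by shell, enumerating (ℓ, m_ℓ) with m_ℓ ≥ 6:
n=7 → 1; n=8 → 3.
Orbitals: 1 + 3 = 4. With m_s fixed to -1/2 there is one state per orbital, so 4 states.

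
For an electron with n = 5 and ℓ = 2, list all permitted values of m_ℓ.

m_ℓ takes every integer from −ℓ to +ℓ. With ℓ = 2 that gives the 5 values -2, -1, 0, 1, 2.

-2, -1, 0, 1, 2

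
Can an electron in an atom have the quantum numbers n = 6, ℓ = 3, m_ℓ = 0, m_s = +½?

n = 6 is a positive integer. ℓ = 3 satisfies 0 ≤ ℓ ≤ n−1 = 5. m_ℓ = 0 lies in the range −ℓ … +ℓ (here −3 … 3). m_s = +1/2 is one of ±1/2.
All four constraints are satisfied.

Valid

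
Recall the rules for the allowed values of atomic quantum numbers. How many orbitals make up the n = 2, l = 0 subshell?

A subshell has 2l+1 orbitals; with l = 0, that's 1.

1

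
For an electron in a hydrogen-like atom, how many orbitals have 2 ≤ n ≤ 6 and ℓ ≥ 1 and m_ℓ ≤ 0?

For each n in the range, tally the orbitals obeying ℓ ≥ 1 and m_ℓ ≤ 0:
n=2 → 2; n=3 → 5; n=4 → 9; n=5 → 14; n=6 → 20.
Total orbitals: 2 + 5 + 9 + 14 + 20 = 50.

50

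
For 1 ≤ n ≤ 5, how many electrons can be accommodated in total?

Total orbitals = 1² + 2² + 3² + 4² + 5² = 55. Doubling for spin gives 110 electrons.

110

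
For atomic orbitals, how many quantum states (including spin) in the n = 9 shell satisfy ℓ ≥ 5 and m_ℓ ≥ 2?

44

Go through ℓ = 0, …, 8 (the values permitted for n = 9).
Contributions: ℓ=5 → 4; ℓ=6 → 5; ℓ=7 → 6; ℓ=8 → 7.
Orbitals: 4 + 5 + 6 + 7 = 22. Each orbital carries two spin states, so 22 × 2 = 44 states.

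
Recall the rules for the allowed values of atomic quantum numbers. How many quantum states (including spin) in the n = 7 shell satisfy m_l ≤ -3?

With n = 7 the allowed l are 0, 1, …, 6.
Orbitals with m_l ≤ -3, by l: l=3 → 1; l=4 → 2; l=5 → 3; l=6 → 4.
Orbitals: 1 + 2 + 3 + 4 = 10. Each orbital carries two spin states, so 10 × 2 = 20 states.

20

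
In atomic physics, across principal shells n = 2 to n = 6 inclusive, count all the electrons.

180

Shell n has n² orbitals: 2²=4 + 3²=9 + 4²=16 + 5²=25 + 6²=36 = 90 orbitals.
Two spin states per orbital: 2 × 90 = 180 electrons.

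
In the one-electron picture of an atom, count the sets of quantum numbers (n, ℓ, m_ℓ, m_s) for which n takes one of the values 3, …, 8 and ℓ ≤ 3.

178

Count contributing orbitals for each principal shell:
n=3 → 9; n=4 → 16; n=5 → 16; n=6 → 16; n=7 → 16; n=8 → 16.
Orbitals: 9 + 16 + 16 + 16 + 16 + 16 = 89. Including both spin states (m_s = ±1/2) gives 2 × 89 = 178 states.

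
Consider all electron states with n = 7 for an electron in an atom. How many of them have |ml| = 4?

The (l, ml) pairs meeting |ml| = 4 give: l=4 → 2; l=5 → 2; l=6 → 2.
Orbitals: 2 + 2 + 2 = 6. Each orbital carries two spin states, so 6 × 2 = 12 states.

12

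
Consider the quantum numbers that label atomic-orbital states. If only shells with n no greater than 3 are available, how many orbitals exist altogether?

Total orbitals = 1² + 2² + 3² = 14.

14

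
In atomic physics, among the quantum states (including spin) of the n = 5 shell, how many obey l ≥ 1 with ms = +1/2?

For n = 5, l ranges over 0 … 4.
Orbitals with l ≥ 1, by l: l=1 → 3; l=2 → 5; l=3 → 7; l=4 → 9.
Orbitals: 3 + 5 + 7 + 9 = 24. With ms fixed to a single value there is one state per orbital, giving 24 states.

24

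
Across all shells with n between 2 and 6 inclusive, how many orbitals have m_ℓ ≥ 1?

Per-shell orbital counts meeting the constraint:
n=2 → 1; n=3 → 3; n=4 → 6; n=5 → 10; n=6 → 15.
Total orbitals: 1 + 3 + 6 + 10 + 15 = 35.

35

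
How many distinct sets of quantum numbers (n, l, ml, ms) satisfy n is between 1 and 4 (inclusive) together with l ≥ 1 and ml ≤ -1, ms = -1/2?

10

Work shell by shell — for each n, count the (l, ml) pairs that satisfy l ≥ 1 and ml ≤ -1:
n=2 → 1; n=3 → 3; n=4 → 6.
Orbitals: 1 + 3 + 6 = 10. With ms fixed to -1/2 there is one state per orbital, so 10 states.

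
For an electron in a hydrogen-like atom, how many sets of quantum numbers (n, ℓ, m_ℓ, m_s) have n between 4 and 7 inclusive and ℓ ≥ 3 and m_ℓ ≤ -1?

Count contributing orbitals for each principal shell:
n=4 → 3; n=5 → 7; n=6 → 12; n=7 → 18.
Orbitals: 3 + 7 + 12 + 18 = 40. Including both spin states (m_s = ±1/2) gives 2 × 40 = 80 states.

80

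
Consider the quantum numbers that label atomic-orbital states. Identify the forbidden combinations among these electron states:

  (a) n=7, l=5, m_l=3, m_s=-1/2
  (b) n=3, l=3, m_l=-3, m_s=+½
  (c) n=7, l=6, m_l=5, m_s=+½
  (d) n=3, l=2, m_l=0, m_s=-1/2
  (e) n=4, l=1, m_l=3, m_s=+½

(b) has l = 3 ≥ n = 3, violating 0 ≤ l ≤ n−1.
(e) has |m_l| = 3 > l = 1, violating −l ≤ m_l ≤ l.
The remaining sets (a), (c), (d) satisfy all four rules.

(b) and (e)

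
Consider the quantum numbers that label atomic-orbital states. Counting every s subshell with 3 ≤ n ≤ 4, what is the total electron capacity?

An s subshell (l = 0) exists for every n ≥ 1, so shells n = 3, 4 each contribute one — 2 subshells.
Since each s subshell holds 2(2·0+1) = 2 electrons, the total is 2 × 2 = 4.

4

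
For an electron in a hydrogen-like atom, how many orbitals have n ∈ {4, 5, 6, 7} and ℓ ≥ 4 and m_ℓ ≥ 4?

Go shell by shell, enumerating (ℓ, m_ℓ) with ℓ ≥ 4 and m_ℓ ≥ 4:
n=5 → 1; n=6 → 3; n=7 → 6.
Total orbitals: 1 + 3 + 6 = 10.

10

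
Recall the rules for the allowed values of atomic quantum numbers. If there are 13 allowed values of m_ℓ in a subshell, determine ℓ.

ℓ = 6 (i)

m_ℓ ranges over 2ℓ+1 integers, so 2ℓ+1 = 13 ⇒ ℓ = 6.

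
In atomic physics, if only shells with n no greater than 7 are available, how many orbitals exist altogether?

140

Total orbitals = 1² + 2² + 3² + 4² + 5² + 6² + 7² = 140.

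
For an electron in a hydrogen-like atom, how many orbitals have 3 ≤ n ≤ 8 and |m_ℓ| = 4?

20

For each n in the range, tally the orbitals obeying |m_ℓ| = 4:
n=5 → 2; n=6 → 4; n=7 → 6; n=8 → 8.
Total orbitals: 2 + 4 + 6 + 8 = 20.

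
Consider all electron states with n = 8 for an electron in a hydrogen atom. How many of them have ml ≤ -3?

30

With n = 8 the allowed l are 0, 1, …, 7.
Per l-value: l=3 → 1; l=4 → 2; l=5 → 3; l=6 → 4; l=7 → 5.
Orbitals: 1 + 2 + 3 + 4 + 5 = 15. Each orbital carries two spin states, so 15 × 2 = 30 states.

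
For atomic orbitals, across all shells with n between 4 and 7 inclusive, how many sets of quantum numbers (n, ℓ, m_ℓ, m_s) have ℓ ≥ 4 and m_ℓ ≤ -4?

20

Go shell by shell, enumerating (ℓ, m_ℓ) with ℓ ≥ 4 and m_ℓ ≤ -4:
n=5 → 1; n=6 → 3; n=7 → 6.
Orbitals: 1 + 3 + 6 = 10. Including both spin states (m_s = ±1/2) gives 2 × 10 = 20 states.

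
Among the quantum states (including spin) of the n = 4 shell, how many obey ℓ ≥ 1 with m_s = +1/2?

Contributions: ℓ=1 → 3; ℓ=2 → 5; ℓ=3 → 7.
Orbitals: 3 + 5 + 7 = 15. With m_s fixed to a single value there is one state per orbital, giving 15 states.

15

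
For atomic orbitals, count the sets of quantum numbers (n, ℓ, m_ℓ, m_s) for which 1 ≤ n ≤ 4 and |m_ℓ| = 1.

24

Work shell by shell — for each n, count the (ℓ, m_ℓ) pairs that satisfy |m_ℓ| = 1:
n=2 → 2; n=3 → 4; n=4 → 6.
Orbitals: 2 + 4 + 6 = 12. Including both spin states (m_s = ±1/2) gives 2 × 12 = 24 states.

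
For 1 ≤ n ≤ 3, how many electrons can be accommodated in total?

Total orbitals = 1² + 2² + 3² = 14. Doubling for spin gives 28 electrons.

28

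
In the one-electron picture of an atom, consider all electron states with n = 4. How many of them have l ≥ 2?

For n = 4, l ranges over 0 … 3.
Orbitals with l ≥ 2, by l: l=2 → 5; l=3 → 7.
Orbitals: 5 + 7 = 12. Each orbital carries two spin states, so 12 × 2 = 24 states.

24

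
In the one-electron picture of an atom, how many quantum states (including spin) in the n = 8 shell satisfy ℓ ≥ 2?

Go through ℓ = 0, …, 7 (the values permitted for n = 8).
Orbitals with ℓ ≥ 2, by ℓ: ℓ=2 → 5; ℓ=3 → 7; ℓ=4 → 9; ℓ=5 → 11; ℓ=6 → 13; ℓ=7 → 15.
Orbitals: 5 + 7 + 9 + 11 + 13 + 15 = 60. Each orbital carries two spin states, so 60 × 2 = 120 states.

120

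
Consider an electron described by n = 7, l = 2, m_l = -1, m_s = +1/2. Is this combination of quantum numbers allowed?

n = 7 is a positive integer. l = 2 satisfies 0 ≤ l ≤ n−1 = 6. m_l = -1 lies in the range −l … +l (here −2 … 2). m_s = +1/2 is one of ±1/2.
All four constraints are satisfied.

Yes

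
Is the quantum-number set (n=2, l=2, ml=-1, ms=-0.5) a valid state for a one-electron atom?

The orbital quantum number must satisfy 0 ≤ l ≤ n−1. With n = 2 the allowed l values are 0, 1, so l = 2 is out of range.

Not allowed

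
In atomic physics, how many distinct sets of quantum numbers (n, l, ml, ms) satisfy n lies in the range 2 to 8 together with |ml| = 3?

60

Treat each shell separately and count matching orbitals:
n=4 → 2; n=5 → 4; n=6 → 6; n=7 → 8; n=8 → 10.
Orbitals: 2 + 4 + 6 + 8 + 10 = 30. Including both spin states (ms = ±1/2) gives 2 × 30 = 60 states.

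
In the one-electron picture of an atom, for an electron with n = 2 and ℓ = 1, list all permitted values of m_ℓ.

m_ℓ takes every integer from −ℓ to +ℓ. With ℓ = 1 that gives the 3 values -1, 0, 1.

-1, 0, 1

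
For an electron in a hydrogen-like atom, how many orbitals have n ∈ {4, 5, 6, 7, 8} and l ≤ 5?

For each n in the range, tally the orbitals obeying l ≤ 5:
n=4 → 16; n=5 → 25; n=6 → 36; n=7 → 36; n=8 → 36.
Total orbitals: 16 + 25 + 36 + 36 + 36 = 149.

149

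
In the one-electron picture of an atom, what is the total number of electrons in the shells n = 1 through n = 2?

10

Shell n has n² orbitals: 1²=1 + 2²=4 = 5 orbitals.
Two spin states per orbital: 2 × 5 = 10 electrons.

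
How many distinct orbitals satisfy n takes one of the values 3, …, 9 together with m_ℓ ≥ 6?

For each n in the range, tally the orbitals obeying m_ℓ ≥ 6:
n=7 → 1; n=8 → 3; n=9 → 6.
Total orbitals: 1 + 3 + 6 = 10.

10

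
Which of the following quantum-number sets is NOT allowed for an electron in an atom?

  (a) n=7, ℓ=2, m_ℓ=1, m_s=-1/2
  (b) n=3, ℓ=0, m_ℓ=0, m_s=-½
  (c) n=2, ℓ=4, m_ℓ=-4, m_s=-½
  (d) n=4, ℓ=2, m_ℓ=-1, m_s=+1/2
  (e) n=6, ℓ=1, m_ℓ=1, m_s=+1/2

(c)

(c) has ℓ = 4 ≥ n = 2, violating 0 ≤ ℓ ≤ n−1.
The remaining sets (a), (b), (d), (e) satisfy all four rules.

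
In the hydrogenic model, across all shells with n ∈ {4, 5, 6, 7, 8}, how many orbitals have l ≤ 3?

Count contributing orbitals for each principal shell:
n=4 → 16; n=5 → 16; n=6 → 16; n=7 → 16; n=8 → 16.
Total orbitals: 16 + 16 + 16 + 16 + 16 = 80.

80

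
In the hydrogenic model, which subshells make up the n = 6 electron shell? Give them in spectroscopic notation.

For n = 6, ℓ runs from 0 to 5. In spectroscopic notation ℓ = 0,1,2,… ↔ s,p,d,f,g,h,i, so the subshells are 6s, 6p, 6d, 6f, 6g, 6h.

6s, 6p, 6d, 6f, 6g, 6h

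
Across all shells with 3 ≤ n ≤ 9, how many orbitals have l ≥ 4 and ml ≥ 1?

For each n in the range, tally the orbitals obeying l ≥ 4 and ml ≥ 1:
n=5 → 4; n=6 → 9; n=7 → 15; n=8 → 22; n=9 → 30.
Total orbitals: 4 + 9 + 15 + 22 + 30 = 80.

80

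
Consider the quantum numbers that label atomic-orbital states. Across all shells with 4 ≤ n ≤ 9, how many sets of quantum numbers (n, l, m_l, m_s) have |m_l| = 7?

Count contributing orbitals for each principal shell:
n=8 → 2; n=9 → 4.
Orbitals: 2 + 4 = 6. Including both spin states (m_s = ±1/2) gives 2 × 6 = 12 states.

12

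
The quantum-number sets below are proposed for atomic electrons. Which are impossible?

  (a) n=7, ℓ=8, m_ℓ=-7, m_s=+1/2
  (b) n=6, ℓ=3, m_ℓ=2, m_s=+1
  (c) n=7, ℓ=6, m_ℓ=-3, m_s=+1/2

(a) and (b)

(a) has ℓ = 8 ≥ n = 7, violating 0 ≤ ℓ ≤ n−1.
(b) has m_s = +1, but an electron's spin must be ±1/2.
The remaining set (c) satisfies all four rules.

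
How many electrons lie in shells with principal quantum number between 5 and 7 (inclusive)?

Shell n has n² orbitals: 5²=25 + 6²=36 + 7²=49 = 110 orbitals.
Two spin states per orbital: 2 × 110 = 220 electrons.

220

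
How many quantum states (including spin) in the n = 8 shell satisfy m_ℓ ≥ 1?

56

For n = 8, ℓ ranges over 0 … 7.
The (ℓ, m_ℓ) pairs meeting m_ℓ ≥ 1 give: ℓ=1 → 1; ℓ=2 → 2; ℓ=3 → 3; ℓ=4 → 4; ℓ=5 → 5; ℓ=6 → 6; ℓ=7 → 7.
Orbitals: 1 + 2 + 3 + 4 + 5 + 6 + 7 = 28. Each orbital carries two spin states, so 28 × 2 = 56 states.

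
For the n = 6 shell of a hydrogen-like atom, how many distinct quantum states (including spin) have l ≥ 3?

54

Per l-value: l=3 → 7; l=4 → 9; l=5 → 11.
Orbitals: 7 + 9 + 11 = 27. Each orbital carries two spin states, so 27 × 2 = 54 states.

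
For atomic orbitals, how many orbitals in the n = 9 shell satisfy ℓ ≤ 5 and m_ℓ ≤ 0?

Contributions: ℓ=0 → 1; ℓ=1 → 2; ℓ=2 → 3; ℓ=3 → 4; ℓ=4 → 5; ℓ=5 → 6.
Total orbitals: 1 + 2 + 3 + 4 + 5 + 6 = 21.

21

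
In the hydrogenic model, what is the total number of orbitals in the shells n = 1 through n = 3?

14

Shell n has n² orbitals: 1²=1 + 2²=4 + 3²=9 = 14 orbitals.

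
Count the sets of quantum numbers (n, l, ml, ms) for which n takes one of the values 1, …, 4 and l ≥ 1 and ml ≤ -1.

20

For each n in the range, tally the orbitals obeying l ≥ 1 and ml ≤ -1:
n=2 → 1; n=3 → 3; n=4 → 6.
Orbitals: 1 + 3 + 6 = 10. Including both spin states (ms = ±1/2) gives 2 × 10 = 20 states.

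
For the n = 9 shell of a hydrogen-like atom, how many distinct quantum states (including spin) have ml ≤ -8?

Go through l = 0, …, 8 (the values permitted for n = 9).
Orbitals with ml ≤ -8, by l: l=8 → 1.
Orbitals: 1. Each orbital carries two spin states, so 1 × 2 = 2 states.

2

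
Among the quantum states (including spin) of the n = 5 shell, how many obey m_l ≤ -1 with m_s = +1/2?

Orbitals with m_l ≤ -1, by l: l=1 → 1; l=2 → 2; l=3 → 3; l=4 → 4.
Orbitals: 1 + 2 + 3 + 4 = 10. With m_s fixed to a single value there is one state per orbital, giving 10 states.

10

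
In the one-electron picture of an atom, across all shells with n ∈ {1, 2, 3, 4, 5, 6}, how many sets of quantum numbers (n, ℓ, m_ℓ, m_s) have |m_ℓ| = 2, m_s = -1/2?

Count contributing orbitals for each principal shell:
n=3 → 2; n=4 → 4; n=5 → 6; n=6 → 8.
Orbitals: 2 + 4 + 6 + 8 = 20. With m_s fixed to -1/2 there is one state per orbital, so 20 states.

20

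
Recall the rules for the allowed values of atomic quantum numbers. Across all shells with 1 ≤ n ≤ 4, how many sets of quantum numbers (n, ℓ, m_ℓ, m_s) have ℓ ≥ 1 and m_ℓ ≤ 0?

For each n in the range, tally the orbitals obeying ℓ ≥ 1 and m_ℓ ≤ 0:
n=2 → 2; n=3 → 5; n=4 → 9.
Orbitals: 2 + 5 + 9 = 16. Including both spin states (m_s = ±1/2) gives 2 × 16 = 32 states.

32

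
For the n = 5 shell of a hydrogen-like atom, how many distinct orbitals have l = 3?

7

Orbitals with l = 3, by l: l=3 → 7.
Total orbitals: 7.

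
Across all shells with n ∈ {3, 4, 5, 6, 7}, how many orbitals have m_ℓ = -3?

Per-shell orbital counts meeting the constraint:
n=4 → 1; n=5 → 2; n=6 → 3; n=7 → 4.
Total orbitals: 1 + 2 + 3 + 4 = 10.

10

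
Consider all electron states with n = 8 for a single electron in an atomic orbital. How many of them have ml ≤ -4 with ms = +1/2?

10

Orbitals with ml ≤ -4, by l: l=4 → 1; l=5 → 2; l=6 → 3; l=7 → 4.
Orbitals: 1 + 2 + 3 + 4 = 10. With ms fixed to a single value there is one state per orbital, giving 10 states.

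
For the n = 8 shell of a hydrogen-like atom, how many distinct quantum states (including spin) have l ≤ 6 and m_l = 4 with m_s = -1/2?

3

Go through l = 0, …, 7 (the values permitted for n = 8).
Contributions: l=4 → 1; l=5 → 1; l=6 → 1.
Orbitals: 1 + 1 + 1 = 3. With m_s fixed to a single value there is one state per orbital, giving 3 states.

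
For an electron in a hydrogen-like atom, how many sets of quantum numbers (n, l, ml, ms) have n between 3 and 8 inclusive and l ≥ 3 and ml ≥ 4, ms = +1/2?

20

For each n in the range, tally the orbitals obeying l ≥ 3 and ml ≥ 4:
n=5 → 1; n=6 → 3; n=7 → 6; n=8 → 10.
Orbitals: 1 + 3 + 6 + 10 = 20. With ms fixed to +1/2 there is one state per orbital, so 20 states.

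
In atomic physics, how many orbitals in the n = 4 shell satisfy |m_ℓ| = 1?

Go through ℓ = 0, …, 3 (the values permitted for n = 4).
The (ℓ, m_ℓ) pairs meeting |m_ℓ| = 1 give: ℓ=1 → 2; ℓ=2 → 2; ℓ=3 → 2.
Total orbitals: 2 + 2 + 2 = 6.

6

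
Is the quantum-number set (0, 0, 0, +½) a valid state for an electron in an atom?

The principal quantum number must be a positive integer (n ≥ 1), but here n = 0.

No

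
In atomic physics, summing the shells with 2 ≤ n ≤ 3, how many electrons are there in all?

Shell n has n² orbitals: 2²=4 + 3²=9 = 13 orbitals.
Two spin states per orbital: 2 × 13 = 26 electrons.

26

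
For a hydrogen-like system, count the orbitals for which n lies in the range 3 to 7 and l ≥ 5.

Work shell by shell — for each n, count the (l, ml) pairs that satisfy l ≥ 5:
n=6 → 11; n=7 → 24.
Total orbitals: 11 + 24 = 35.

35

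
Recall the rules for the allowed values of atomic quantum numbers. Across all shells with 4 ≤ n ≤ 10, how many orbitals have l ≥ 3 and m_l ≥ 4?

56

Work shell by shell — for each n, count the (l, m_l) pairs that satisfy l ≥ 3 and m_l ≥ 4:
n=5 → 1; n=6 → 3; n=7 → 6; n=8 → 10; n=9 → 15; n=10 → 21.
Total orbitals: 1 + 3 + 6 + 10 + 15 + 21 = 56.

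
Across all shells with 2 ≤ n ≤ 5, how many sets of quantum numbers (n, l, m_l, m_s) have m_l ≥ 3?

For each n in the range, tally the orbitals obeying m_l ≥ 3:
n=4 → 1; n=5 → 3.
Orbitals: 1 + 3 = 4. Including both spin states (m_s = ±1/2) gives 2 × 4 = 8 states.

8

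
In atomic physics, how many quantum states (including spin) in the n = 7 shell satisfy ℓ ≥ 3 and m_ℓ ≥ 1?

Go through ℓ = 0, …, 6 (the values permitted for n = 7).
Contributions: ℓ=3 → 3; ℓ=4 → 4; ℓ=5 → 5; ℓ=6 → 6.
Orbitals: 3 + 4 + 5 + 6 = 18. Each orbital carries two spin states, so 18 × 2 = 36 states.

36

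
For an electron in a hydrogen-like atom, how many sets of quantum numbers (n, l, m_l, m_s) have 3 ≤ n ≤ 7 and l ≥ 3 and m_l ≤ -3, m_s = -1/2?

Treat each shell separately and count matching orbitals:
n=4 → 1; n=5 → 3; n=6 → 6; n=7 → 10.
Orbitals: 1 + 3 + 6 + 10 = 20. With m_s fixed to -1/2 there is one state per orbital, so 20 states.

20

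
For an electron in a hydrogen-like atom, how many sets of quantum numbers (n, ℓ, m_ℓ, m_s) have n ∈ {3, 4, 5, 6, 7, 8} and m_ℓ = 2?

Count contributing orbitals for each principal shell:
n=3 → 1; n=4 → 2; n=5 → 3; n=6 → 4; n=7 → 5; n=8 → 6.
Orbitals: 1 + 2 + 3 + 4 + 5 + 6 = 21. Including both spin states (m_s = ±1/2) gives 2 × 21 = 42 states.

42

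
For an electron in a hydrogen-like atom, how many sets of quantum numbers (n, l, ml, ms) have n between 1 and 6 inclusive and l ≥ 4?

Go shell by shell, enumerating (l, ml) with l ≥ 4:
n=5 → 9; n=6 → 20.
Orbitals: 9 + 20 = 29. Including both spin states (ms = ±1/2) gives 2 × 29 = 58 states.

58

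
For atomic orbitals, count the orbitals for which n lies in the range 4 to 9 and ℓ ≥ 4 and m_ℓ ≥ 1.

Count contributing orbitals for each principal shell:
n=5 → 4; n=6 → 9; n=7 → 15; n=8 → 22; n=9 → 30.
Total orbitals: 4 + 9 + 15 + 22 + 30 = 80.

80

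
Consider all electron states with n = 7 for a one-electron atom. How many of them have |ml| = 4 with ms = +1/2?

Orbitals with |ml| = 4, by l: l=4 → 2; l=5 → 2; l=6 → 2.
Orbitals: 2 + 2 + 2 = 6. With ms fixed to a single value there is one state per orbital, giving 6 states.

6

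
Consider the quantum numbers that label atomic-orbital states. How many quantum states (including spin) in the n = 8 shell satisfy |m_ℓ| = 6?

The n = 8 shell has ℓ = 0 through 7; check each.
Per ℓ-value: ℓ=6 → 2; ℓ=7 → 2.
Orbitals: 2 + 2 = 4. Each orbital carries two spin states, so 4 × 2 = 8 states.

8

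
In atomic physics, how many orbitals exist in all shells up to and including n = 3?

14

Total orbitals = 1² + 2² + 3² = 14.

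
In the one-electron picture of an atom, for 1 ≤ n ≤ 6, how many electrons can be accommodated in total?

Total orbitals = 1² + 2² + 3² + 4² + 5² + 6² = 91. Doubling for spin gives 182 electrons.

182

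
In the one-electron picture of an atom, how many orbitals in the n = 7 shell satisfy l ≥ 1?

48

The n = 7 shell has l = 0 through 6; check each.
Per l-value: l=1 → 3; l=2 → 5; l=3 → 7; l=4 → 9; l=5 → 11; l=6 → 13.
Total orbitals: 3 + 5 + 7 + 9 + 11 + 13 = 48.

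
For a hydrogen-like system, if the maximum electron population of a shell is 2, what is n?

2n² = 2 ⇒ n² = 1 ⇒ n = 1.

n = 1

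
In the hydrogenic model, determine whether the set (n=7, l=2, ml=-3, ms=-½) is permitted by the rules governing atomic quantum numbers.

Invalid

The magnetic quantum number must satisfy −l ≤ ml ≤ l. With l = 2, ml can only be -2, -1, 0, 1, 2, so ml = -3 is forbidden.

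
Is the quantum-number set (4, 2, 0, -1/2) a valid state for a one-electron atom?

Allowed

n = 4 is a positive integer. ℓ = 2 satisfies 0 ≤ ℓ ≤ n−1 = 3. m_ℓ = 0 lies in the range −ℓ … +ℓ (here −2 … 2). m_s = -1/2 is one of ±1/2.
All four constraints are satisfied.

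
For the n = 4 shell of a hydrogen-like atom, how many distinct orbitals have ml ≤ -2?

3

Orbitals with ml ≤ -2, by l: l=2 → 1; l=3 → 2.
Total orbitals: 1 + 2 = 3.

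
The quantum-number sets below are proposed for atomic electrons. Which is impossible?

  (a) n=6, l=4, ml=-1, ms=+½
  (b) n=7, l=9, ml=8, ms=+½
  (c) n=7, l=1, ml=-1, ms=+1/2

(b)

(b) has l = 9 ≥ n = 7, violating 0 ≤ l ≤ n−1.
The remaining sets (a), (c) satisfy all four rules.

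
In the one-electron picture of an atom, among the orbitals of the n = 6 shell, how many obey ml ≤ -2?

10

The (l, ml) pairs meeting ml ≤ -2 give: l=2 → 1; l=3 → 2; l=4 → 3; l=5 → 4.
Total orbitals: 1 + 2 + 3 + 4 = 10.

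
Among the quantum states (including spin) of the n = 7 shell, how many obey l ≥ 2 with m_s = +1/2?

With n = 7 the allowed l are 0, 1, …, 6.
Contributions: l=2 → 5; l=3 → 7; l=4 → 9; l=5 → 11; l=6 → 13.
Orbitals: 5 + 7 + 9 + 11 + 13 = 45. With m_s fixed to a single value there is one state per orbital, giving 45 states.

45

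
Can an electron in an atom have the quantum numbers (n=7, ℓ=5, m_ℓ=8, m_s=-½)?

No

The magnetic quantum number must satisfy −ℓ ≤ m_ℓ ≤ ℓ. With ℓ = 5, m_ℓ can only be -5, -4, -3, -2, -1, 0, 1, 2, 3, 4, 5, so m_ℓ = 8 is forbidden.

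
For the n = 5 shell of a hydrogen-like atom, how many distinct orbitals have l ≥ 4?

9

The n = 5 shell has l = 0 through 4; check each.
Orbitals with l ≥ 4, by l: l=4 → 9.
Total orbitals: 9.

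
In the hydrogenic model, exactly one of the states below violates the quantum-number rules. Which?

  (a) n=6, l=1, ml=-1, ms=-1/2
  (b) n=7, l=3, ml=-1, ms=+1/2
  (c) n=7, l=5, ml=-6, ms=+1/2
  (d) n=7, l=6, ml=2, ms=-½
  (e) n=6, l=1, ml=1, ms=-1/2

(c)

(c) has |ml| = 6 > l = 5, violating −l ≤ ml ≤ l.
The remaining sets (a), (b), (d), (e) satisfy all four rules.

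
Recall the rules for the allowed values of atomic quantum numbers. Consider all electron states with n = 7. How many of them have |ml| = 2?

For n = 7, l ranges over 0 … 6.
The (l, ml) pairs meeting |ml| = 2 give: l=2 → 2; l=3 → 2; l=4 → 2; l=5 → 2; l=6 → 2.
Orbitals: 2 + 2 + 2 + 2 + 2 = 10. Each orbital carries two spin states, so 10 × 2 = 20 states.

20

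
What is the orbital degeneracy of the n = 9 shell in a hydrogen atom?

The n = 9 shell contains n² = 9² = 81 orbitals.

81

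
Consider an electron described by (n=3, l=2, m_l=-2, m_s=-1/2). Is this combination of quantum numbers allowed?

Allowed

n = 3 is a positive integer. l = 2 satisfies 0 ≤ l ≤ n−1 = 2. m_l = -2 lies in the range −l … +l (here −2 … 2). m_s = -1/2 is one of ±1/2.
All four constraints are satisfied.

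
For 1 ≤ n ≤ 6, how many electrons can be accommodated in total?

Total orbitals = 1² + 2² + 3² + 4² + 5² + 6² = 91. Doubling for spin gives 182 electrons.

182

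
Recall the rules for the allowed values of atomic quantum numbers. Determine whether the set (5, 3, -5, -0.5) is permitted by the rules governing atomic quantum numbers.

The magnetic quantum number must satisfy −l ≤ ml ≤ l. With l = 3, ml can only be -3, -2, -1, 0, 1, 2, 3, so ml = -5 is forbidden.

Not allowed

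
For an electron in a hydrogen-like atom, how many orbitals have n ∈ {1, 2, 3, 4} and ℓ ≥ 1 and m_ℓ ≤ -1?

10

For each n in the range, tally the orbitals obeying ℓ ≥ 1 and m_ℓ ≤ -1:
n=2 → 1; n=3 → 3; n=4 → 6.
Total orbitals: 1 + 3 + 6 = 10.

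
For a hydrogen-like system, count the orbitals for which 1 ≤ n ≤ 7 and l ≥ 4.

Treat each shell separately and count matching orbitals:
n=5 → 9; n=6 → 20; n=7 → 33.
Total orbitals: 9 + 20 + 33 = 62.

62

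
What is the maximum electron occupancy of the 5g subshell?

18

A subshell with ℓ = 4 has 2ℓ+1 = 9 orbitals, each holding 2 electrons (spin ±1/2), so 9 × 2 = 18.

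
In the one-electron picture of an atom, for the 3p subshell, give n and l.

n = 3, l = 1

The leading integer gives n = 3; the letter 'p' means l = 1.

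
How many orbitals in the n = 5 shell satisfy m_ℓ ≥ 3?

With n = 5 the allowed ℓ are 0, 1, …, 4.
Contributions: ℓ=3 → 1; ℓ=4 → 2.
Total orbitals: 1 + 2 = 3.

3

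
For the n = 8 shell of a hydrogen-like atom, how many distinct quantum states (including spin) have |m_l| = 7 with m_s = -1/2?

2

For n = 8, l ranges over 0 … 7.
Contributions: l=7 → 2.
Orbitals: 2. With m_s fixed to a single value there is one state per orbital, giving 2 states.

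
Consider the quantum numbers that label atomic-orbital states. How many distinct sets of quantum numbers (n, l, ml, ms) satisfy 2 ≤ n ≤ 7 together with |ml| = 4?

24

Treat each shell separately and count matching orbitals:
n=5 → 2; n=6 → 4; n=7 → 6.
Orbitals: 2 + 4 + 6 = 12. Including both spin states (ms = ±1/2) gives 2 × 12 = 24 states.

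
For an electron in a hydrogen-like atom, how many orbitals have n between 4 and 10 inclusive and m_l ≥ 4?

56

Treat each shell separately and count matching orbitals:
n=5 → 1; n=6 → 3; n=7 → 6; n=8 → 10; n=9 → 15; n=10 → 21.
Total orbitals: 1 + 3 + 6 + 10 + 15 + 21 = 56.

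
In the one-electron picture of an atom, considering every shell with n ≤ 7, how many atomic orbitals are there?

Total orbitals = 1² + 2² + 3² + 4² + 5² + 6² + 7² = 140.

140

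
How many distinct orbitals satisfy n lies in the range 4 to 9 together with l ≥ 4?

Treat each shell separately and count matching orbitals:
n=5 → 9; n=6 → 20; n=7 → 33; n=8 → 48; n=9 → 65.
Total orbitals: 9 + 20 + 33 + 48 + 65 = 175.

175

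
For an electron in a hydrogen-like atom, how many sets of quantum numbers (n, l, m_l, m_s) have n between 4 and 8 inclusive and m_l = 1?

Per-shell orbital counts meeting the constraint:
n=4 → 3; n=5 → 4; n=6 → 5; n=7 → 6; n=8 → 7.
Orbitals: 3 + 4 + 5 + 6 + 7 = 25. Including both spin states (m_s = ±1/2) gives 2 × 25 = 50 states.

50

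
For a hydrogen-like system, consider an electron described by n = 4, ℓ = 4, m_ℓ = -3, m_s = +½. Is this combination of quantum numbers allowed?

Not allowed

The orbital quantum number must satisfy 0 ≤ ℓ ≤ n−1. With n = 4 the allowed ℓ values are 0, 1, 2, 3, so ℓ = 4 is out of range.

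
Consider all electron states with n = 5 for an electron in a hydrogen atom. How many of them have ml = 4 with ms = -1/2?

With n = 5 the allowed l are 0, 1, …, 4.
Per l-value: l=4 → 1.
Orbitals: 1. With ms fixed to a single value there is one state per orbital, giving 1 state.

1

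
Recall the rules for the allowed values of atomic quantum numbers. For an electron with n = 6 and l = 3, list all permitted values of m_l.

m_l takes every integer from −l to +l. With l = 3 that gives the 7 values -3, -2, -1, 0, 1, 2, 3.

-3, -2, -1, 0, 1, 2, 3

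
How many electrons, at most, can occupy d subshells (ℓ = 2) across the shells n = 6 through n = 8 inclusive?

30

A d subshell (ℓ = 2) exists for every n ≥ 3, so shells n = 6, 7, 8 each contribute one — 3 subshells.
Since each d subshell holds 2(2·2+1) = 10 electrons, the total is 3 × 10 = 30.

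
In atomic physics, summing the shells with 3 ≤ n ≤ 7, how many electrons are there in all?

Shell n has n² orbitals: 3²=9 + 4²=16 + 5²=25 + 6²=36 + 7²=49 = 135 orbitals.
Two spin states per orbital: 2 × 135 = 270 electrons.

270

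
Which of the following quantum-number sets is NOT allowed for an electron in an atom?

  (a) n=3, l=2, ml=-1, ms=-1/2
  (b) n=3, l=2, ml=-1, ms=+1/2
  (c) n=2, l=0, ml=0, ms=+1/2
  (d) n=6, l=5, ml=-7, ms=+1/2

(d) has |ml| = 7 > l = 5, violating −l ≤ ml ≤ l.
The remaining sets (a), (b), (c) satisfy all four rules.

(d)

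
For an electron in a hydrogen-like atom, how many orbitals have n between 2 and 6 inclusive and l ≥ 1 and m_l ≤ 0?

Count contributing orbitals for each principal shell:
n=2 → 2; n=3 → 5; n=4 → 9; n=5 → 14; n=6 → 20.
Total orbitals: 2 + 5 + 9 + 14 + 20 = 50.

50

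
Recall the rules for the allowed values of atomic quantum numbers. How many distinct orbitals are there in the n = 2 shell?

The n = 2 shell contains n² = 2² = 4 orbitals.

4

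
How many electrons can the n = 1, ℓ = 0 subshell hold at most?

A subshell with ℓ = 0 has 2ℓ+1 = 1 orbital, each holding 2 electrons (spin ±1/2), so 1 × 2 = 2.

2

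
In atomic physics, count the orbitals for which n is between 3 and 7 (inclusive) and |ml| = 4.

12

Go shell by shell, enumerating (l, ml) with |ml| = 4:
n=5 → 2; n=6 → 4; n=7 → 6.
Total orbitals: 2 + 4 + 6 = 12.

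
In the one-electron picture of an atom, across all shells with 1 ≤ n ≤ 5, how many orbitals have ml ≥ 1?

Treat each shell separately and count matching orbitals:
n=2 → 1; n=3 → 3; n=4 → 6; n=5 → 10.
Total orbitals: 1 + 3 + 6 + 10 = 20.

20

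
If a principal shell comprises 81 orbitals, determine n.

n = 9

n² = 81 ⇒ n = 9.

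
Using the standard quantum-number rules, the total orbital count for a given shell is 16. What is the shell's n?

n² = 16 ⇒ n = 4.

n = 4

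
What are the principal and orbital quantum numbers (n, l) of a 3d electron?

The leading integer gives n = 3; the letter 'd' means l = 2.

n = 3, l = 2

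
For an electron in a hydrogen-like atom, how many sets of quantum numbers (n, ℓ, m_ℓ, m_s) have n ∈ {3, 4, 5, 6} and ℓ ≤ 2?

Per-shell orbital counts meeting the constraint:
n=3 → 9; n=4 → 9; n=5 → 9; n=6 → 9.
Orbitals: 9 + 9 + 9 + 9 = 36. Including both spin states (m_s = ±1/2) gives 2 × 36 = 72 states.

72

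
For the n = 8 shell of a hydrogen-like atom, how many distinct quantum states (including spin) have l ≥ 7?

30

For n = 8, l ranges over 0 … 7.
Per l-value: l=7 → 15.
Orbitals: 15. Each orbital carries two spin states, so 15 × 2 = 30 states.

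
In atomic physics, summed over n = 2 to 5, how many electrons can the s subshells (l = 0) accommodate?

8

An s subshell (l = 0) exists for every n ≥ 1, so shells n = 2, 3, 4, 5 each contribute one — 4 subshells.
Since each s subshell holds 2(2·0+1) = 2 electrons, the total is 4 × 2 = 8.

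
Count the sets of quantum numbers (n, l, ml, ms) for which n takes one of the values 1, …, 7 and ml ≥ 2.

70

Treat each shell separately and count matching orbitals:
n=3 → 1; n=4 → 3; n=5 → 6; n=6 → 10; n=7 → 15.
Orbitals: 1 + 3 + 6 + 10 + 15 = 35. Including both spin states (ms = ±1/2) gives 2 × 35 = 70 states.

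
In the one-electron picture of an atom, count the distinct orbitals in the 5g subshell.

A subshell has 2l+1 orbitals; with l = 4, that's 9.

9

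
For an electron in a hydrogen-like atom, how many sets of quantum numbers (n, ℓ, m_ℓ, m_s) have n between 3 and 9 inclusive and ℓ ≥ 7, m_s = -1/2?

For each n in the range, tally the orbitals obeying ℓ ≥ 7:
n=8 → 15; n=9 → 32.
Orbitals: 15 + 32 = 47. With m_s fixed to -1/2 there is one state per orbital, so 47 states.

47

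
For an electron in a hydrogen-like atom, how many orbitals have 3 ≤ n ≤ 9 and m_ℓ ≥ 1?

Work shell by shell — for each n, count the (ℓ, m_ℓ) pairs that satisfy m_ℓ ≥ 1:
n=3 → 3; n=4 → 6; n=5 → 10; n=6 → 15; n=7 → 21; n=8 → 28; n=9 → 36.
Total orbitals: 3 + 6 + 10 + 15 + 21 + 28 + 36 = 119.

119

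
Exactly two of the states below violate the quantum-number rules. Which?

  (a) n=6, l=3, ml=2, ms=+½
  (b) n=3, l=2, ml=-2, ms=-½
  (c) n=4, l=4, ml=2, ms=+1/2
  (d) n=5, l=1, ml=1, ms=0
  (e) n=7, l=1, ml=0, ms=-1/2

(c) and (d)

(c) has l = 4 ≥ n = 4, violating 0 ≤ l ≤ n−1.
(d) has ms = 0, but an electron's spin must be ±1/2.
The remaining sets (a), (b), (e) satisfy all four rules.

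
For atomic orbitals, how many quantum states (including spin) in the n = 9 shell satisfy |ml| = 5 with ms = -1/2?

The n = 9 shell has l = 0 through 8; check each.
Contributions: l=5 → 2; l=6 → 2; l=7 → 2; l=8 → 2.
Orbitals: 2 + 2 + 2 + 2 = 8. With ms fixed to a single value there is one state per orbital, giving 8 states.

8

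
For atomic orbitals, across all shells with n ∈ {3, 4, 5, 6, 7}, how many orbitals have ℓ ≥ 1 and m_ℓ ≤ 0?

Treat each shell separately and count matching orbitals:
n=3 → 5; n=4 → 9; n=5 → 14; n=6 → 20; n=7 → 27.
Total orbitals: 5 + 9 + 14 + 20 + 27 = 75.

75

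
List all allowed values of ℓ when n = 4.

ℓ is an integer with 0 ≤ ℓ ≤ n−1, so for n = 4: ℓ = 0, 1, 2, 3.

0, 1, 2, 3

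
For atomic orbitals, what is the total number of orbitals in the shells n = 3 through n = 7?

Shell n has n² orbitals: 3²=9 + 4²=16 + 5²=25 + 6²=36 + 7²=49 = 135 orbitals.

135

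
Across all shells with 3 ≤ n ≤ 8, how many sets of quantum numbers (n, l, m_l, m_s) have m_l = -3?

Count contributing orbitals for each principal shell:
n=4 → 1; n=5 → 2; n=6 → 3; n=7 → 4; n=8 → 5.
Orbitals: 1 + 2 + 3 + 4 + 5 = 15. Including both spin states (m_s = ±1/2) gives 2 × 15 = 30 states.

30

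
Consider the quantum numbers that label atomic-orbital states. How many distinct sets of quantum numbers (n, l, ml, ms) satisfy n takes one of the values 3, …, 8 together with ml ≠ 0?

332

Go shell by shell, enumerating (l, ml) with ml ≠ 0:
n=3 → 6; n=4 → 12; n=5 → 20; n=6 → 30; n=7 → 42; n=8 → 56.
Orbitals: 6 + 12 + 20 + 30 + 42 + 56 = 166. Including both spin states (ms = ±1/2) gives 2 × 166 = 332 states.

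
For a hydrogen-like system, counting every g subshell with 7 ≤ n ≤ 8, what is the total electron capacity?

36

A g subshell (ℓ = 4) exists for every n ≥ 5, so shells n = 7, 8 each contribute one — 2 subshells.
Since each g subshell holds 2(2·4+1) = 18 electrons, the total is 2 × 18 = 36.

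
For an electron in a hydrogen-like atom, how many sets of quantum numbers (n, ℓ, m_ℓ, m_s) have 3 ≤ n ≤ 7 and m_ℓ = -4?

12

For each n in the range, tally the orbitals obeying m_ℓ = -4:
n=5 → 1; n=6 → 2; n=7 → 3.
Orbitals: 1 + 2 + 3 = 6. Including both spin states (m_s = ±1/2) gives 2 × 6 = 12 states.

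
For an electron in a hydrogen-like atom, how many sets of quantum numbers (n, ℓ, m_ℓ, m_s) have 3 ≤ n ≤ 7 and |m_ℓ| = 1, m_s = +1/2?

For each n in the range, tally the orbitals obeying |m_ℓ| = 1:
n=3 → 4; n=4 → 6; n=5 → 8; n=6 → 10; n=7 → 12.
Orbitals: 4 + 6 + 8 + 10 + 12 = 40. With m_s fixed to +1/2 there is one state per orbital, so 40 states.

40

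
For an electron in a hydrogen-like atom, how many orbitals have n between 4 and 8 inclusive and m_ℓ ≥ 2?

Treat each shell separately and count matching orbitals:
n=4 → 3; n=5 → 6; n=6 → 10; n=7 → 15; n=8 → 21.
Total orbitals: 3 + 6 + 10 + 15 + 21 = 55.

55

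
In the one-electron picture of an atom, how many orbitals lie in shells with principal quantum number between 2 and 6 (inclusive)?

90

Shell n has n² orbitals: 2²=4 + 3²=9 + 4²=16 + 5²=25 + 6²=36 = 90 orbitals.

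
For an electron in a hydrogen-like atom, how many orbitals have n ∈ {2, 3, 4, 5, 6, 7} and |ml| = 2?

Go shell by shell, enumerating (l, ml) with |ml| = 2:
n=3 → 2; n=4 → 4; n=5 → 6; n=6 → 8; n=7 → 10.
Total orbitals: 2 + 4 + 6 + 8 + 10 = 30.

30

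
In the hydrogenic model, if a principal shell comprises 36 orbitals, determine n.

n = 6

n² = 36 ⇒ n = 6.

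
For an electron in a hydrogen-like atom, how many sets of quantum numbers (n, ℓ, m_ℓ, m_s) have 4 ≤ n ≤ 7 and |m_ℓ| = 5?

12

Count contributing orbitals for each principal shell:
n=6 → 2; n=7 → 4.
Orbitals: 2 + 4 = 6. Including both spin states (m_s = ±1/2) gives 2 × 6 = 12 states.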